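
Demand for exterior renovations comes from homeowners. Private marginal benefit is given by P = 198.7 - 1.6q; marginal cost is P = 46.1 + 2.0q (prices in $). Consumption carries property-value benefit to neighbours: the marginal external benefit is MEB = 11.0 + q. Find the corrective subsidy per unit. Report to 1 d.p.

Social marginal benefit = demand + MEB = 209.7 - 0.6q.
Set SMB = MC: 209.7 - 0.6q = 46.1 + 2.0q → q* = 62.9231.
The Pigouvian subsidy equals MEB at q*: 11.0 + 1.0×62.9231 = 73.9231.

subsidy = $73.9 per unit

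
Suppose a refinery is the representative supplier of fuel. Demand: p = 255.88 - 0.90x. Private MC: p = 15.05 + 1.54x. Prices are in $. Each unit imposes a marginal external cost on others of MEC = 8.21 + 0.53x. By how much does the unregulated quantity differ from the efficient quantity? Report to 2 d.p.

20.38 units

Market equilibrium (private): 15.05 + 1.54x = 255.88 - 0.90x → x_m = 98.7008.
Social marginal cost = private MC + MEC = 23.26 + 2.07x.
Set SMC = demand: 23.26 + 2.07x = 255.88 - 0.90x → x* = 78.3232.
Gap = |98.7008 − 78.3232| = 20.3776.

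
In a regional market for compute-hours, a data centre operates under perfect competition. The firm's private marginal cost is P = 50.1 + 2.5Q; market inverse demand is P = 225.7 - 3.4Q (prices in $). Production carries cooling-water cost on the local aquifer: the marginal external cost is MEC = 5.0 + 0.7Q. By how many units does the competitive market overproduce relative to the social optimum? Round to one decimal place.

3.9 units

Market equilibrium (private): 50.1 + 2.5Q = 225.7 - 3.4Q → Q_m = 29.7627.
Social marginal cost = private MC + MEC = 55.1 + 3.2Q.
Set SMC = demand: 55.1 + 3.2Q = 225.7 - 3.4Q → Q* = 25.8485.
Gap = |29.7627 − 25.8485| = 3.9142.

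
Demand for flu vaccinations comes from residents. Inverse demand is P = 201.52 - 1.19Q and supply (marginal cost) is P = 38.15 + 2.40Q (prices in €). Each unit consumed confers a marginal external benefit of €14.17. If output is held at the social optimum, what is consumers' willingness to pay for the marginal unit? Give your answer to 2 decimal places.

Social marginal benefit = demand + MEB = 215.69 - 1.19Q.
Set SMB = MC: 215.69 - 1.19Q = 38.15 + 2.40Q → Q* = 49.4540.
Consumer price on the demand curve at Q*: 201.52 − 1.19×49.4540 = 142.6697.

P = €142.67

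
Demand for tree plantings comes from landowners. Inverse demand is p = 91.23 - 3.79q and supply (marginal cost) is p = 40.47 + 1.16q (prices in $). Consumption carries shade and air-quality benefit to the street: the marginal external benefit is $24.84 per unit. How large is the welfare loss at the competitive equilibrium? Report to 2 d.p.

Market equilibrium (private): 40.47 + 1.16q = 91.23 - 3.79q → q_m = 10.2545.
Social marginal benefit = demand + MEB = 116.07 - 3.79q.
Set SMB = MC: 116.07 - 3.79q = 40.47 + 1.16q → q* = 15.2727.
The welfare-loss triangle has base |q_m − q*| and height MEB(q_m) (the vertical gap between SMB and MC is zero at q* and MEB at q_m).
DWL = ½ × 5.0182 × 24.8400 = 62.3260.

DWL = $62.33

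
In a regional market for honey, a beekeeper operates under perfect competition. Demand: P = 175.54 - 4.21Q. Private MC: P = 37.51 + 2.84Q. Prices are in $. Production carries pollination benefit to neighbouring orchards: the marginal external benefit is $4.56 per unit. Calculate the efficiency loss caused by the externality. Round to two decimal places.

DWL = $1.47

Market equilibrium (private): 37.51 + 2.84Q = 175.54 - 4.21Q → Q_m = 19.5787.
Social marginal cost = private MC − MEB = 32.95 + 2.84Q.
Set SMC = demand: 32.95 + 2.84Q = 175.54 - 4.21Q → Q* = 20.2255.
The welfare-loss triangle has base |Q_m − Q*| and height MEB(Q_m) (the vertical gap between SMC and demand is zero at Q* and MEB at Q_m).
DWL = ½ × 0.6468 × 4.5600 = 1.4747.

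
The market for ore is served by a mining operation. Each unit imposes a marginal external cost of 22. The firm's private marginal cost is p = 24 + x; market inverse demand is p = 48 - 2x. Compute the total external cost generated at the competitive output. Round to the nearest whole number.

176

Market equilibrium (private): 24 + x = 48 - 2x → x_m = 8.0000.
Total external cost = MEC × x_m = 22 × 8.0000 = 176.0000.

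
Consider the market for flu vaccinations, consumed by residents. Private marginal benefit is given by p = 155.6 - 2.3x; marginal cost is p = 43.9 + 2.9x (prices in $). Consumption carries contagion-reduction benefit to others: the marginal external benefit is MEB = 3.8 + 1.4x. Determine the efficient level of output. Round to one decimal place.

Social marginal benefit = demand + MEB = 159.4 - 0.9x.
Set SMB = MC: 159.4 - 0.9x = 43.9 + 2.9x → x* = 30.3947.

x* = 30.4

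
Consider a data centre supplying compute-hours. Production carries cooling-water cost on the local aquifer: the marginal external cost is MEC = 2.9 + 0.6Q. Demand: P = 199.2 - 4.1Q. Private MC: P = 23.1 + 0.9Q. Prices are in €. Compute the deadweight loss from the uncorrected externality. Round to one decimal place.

DWL = €51.6

Market equilibrium (private): 23.1 + 0.9Q = 199.2 - 4.1Q → Q_m = 35.2200.
Social marginal cost = private MC + MEC = 26.0 + 1.5Q.
Set SMC = demand: 26.0 + 1.5Q = 199.2 - 4.1Q → Q* = 30.9286.
The welfare-loss triangle has base |Q_m − Q*| and height MEC(Q_m) (the vertical gap between SMC and demand is zero at Q* and MEC at Q_m).
DWL = ½ × 4.2914 × 24.0320 = 51.5655.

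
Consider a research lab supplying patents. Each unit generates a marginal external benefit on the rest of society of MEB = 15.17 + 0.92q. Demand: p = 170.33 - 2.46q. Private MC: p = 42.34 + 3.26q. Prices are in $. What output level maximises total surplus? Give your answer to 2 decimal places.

Social marginal cost = private MC − MEB = 27.17 + 2.34q.
Set SMC = demand: 27.17 + 2.34q = 170.33 - 2.46q → q* = 29.8250.

q* = 29.83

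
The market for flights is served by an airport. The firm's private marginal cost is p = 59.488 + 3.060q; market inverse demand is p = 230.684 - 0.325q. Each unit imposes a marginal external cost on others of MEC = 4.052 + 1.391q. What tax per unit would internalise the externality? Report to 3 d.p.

Social marginal cost = private MC + MEC = 63.540 + 4.451q.
Set SMC = demand: 63.540 + 4.451q = 230.684 - 0.325q → q* = 34.9966.
The Pigouvian tax equals MEC at q*: 4.052 + 1.391×34.9966 = 52.7323.

tax = 52.732 per unit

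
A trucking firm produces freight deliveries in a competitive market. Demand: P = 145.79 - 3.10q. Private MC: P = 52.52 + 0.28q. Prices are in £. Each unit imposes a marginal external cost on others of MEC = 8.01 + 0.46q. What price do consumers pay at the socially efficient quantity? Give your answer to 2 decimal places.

Social marginal cost = private MC + MEC = 60.53 + 0.74q.
Set SMC = demand: 60.53 + 0.74q = 145.79 - 3.10q → q* = 22.2031.
Consumer price on the demand curve at q*: 145.79 − 3.10×22.2031 = 76.9604.

P = £76.96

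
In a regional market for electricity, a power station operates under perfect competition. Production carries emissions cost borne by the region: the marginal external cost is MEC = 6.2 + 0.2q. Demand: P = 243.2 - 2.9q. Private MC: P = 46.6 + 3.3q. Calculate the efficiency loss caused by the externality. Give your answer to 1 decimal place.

DWL = 12.3

Market equilibrium (private): 46.6 + 3.3q = 243.2 - 2.9q → q_m = 31.7097.
Social marginal cost = private MC + MEC = 52.8 + 3.5q.
Set SMC = demand: 52.8 + 3.5q = 243.2 - 2.9q → q* = 29.7500.
Between q* and q_m the wedge SMC − demand runs linearly from 0 to MEC(q_m), so the loss is a triangle.
DWL = ½ × 1.9597 × 12.5419 = 12.2892.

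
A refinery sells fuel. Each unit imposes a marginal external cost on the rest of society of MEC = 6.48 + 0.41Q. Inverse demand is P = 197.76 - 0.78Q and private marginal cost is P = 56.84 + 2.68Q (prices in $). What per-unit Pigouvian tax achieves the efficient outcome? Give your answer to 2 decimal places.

Social marginal cost = private MC + MEC = 63.32 + 3.09Q.
Set SMC = demand: 63.32 + 3.09Q = 197.76 - 0.78Q → Q* = 34.7390.
The Pigouvian tax equals MEC at Q*: 6.48 + 0.41×34.7390 = 20.7230.

tax = $20.72 per unit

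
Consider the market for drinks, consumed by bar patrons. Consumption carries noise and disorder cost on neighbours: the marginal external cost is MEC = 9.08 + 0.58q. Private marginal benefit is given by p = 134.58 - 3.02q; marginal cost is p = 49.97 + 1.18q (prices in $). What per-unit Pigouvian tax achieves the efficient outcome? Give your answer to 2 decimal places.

tax = $18.24 per unit

Social marginal benefit = demand − MEC = 125.50 - 3.60q.
Set SMB = MC: 125.50 - 3.60q = 49.97 + 1.18q → q* = 15.8013.
The Pigouvian tax equals MEC at q*: 9.08 + 0.58×15.8013 = 18.2448.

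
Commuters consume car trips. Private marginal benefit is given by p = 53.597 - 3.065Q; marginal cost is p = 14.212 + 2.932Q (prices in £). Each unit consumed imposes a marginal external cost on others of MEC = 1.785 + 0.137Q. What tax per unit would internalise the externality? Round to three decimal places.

Social marginal benefit = demand − MEC = 51.812 - 3.202Q.
Set SMB = MC: 51.812 - 3.202Q = 14.212 + 2.932Q → Q* = 6.1298.
The Pigouvian tax equals MEC at Q*: 1.785 + 0.137×6.1298 = 2.6248.

tax = £2.625 per unit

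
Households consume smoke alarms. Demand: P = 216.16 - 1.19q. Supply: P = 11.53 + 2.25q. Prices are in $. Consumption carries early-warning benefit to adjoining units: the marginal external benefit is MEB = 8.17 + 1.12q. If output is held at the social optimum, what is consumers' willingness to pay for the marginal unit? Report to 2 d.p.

Social marginal benefit = demand + MEB = 224.33 - 0.07q.
Set SMB = MC: 224.33 - 0.07q = 11.53 + 2.25q → q* = 91.7241.
Consumer price on the demand curve at q*: 216.16 − 1.19×91.7241 = 107.0083.

P = $107.01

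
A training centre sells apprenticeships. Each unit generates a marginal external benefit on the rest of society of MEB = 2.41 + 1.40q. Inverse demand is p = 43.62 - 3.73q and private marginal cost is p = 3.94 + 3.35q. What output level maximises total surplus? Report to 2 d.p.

q* = 7.41

Social marginal cost = private MC − MEB = 1.53 + 1.95q.
Set SMC = demand: 1.53 + 1.95q = 43.62 - 3.73q → q* = 7.4102.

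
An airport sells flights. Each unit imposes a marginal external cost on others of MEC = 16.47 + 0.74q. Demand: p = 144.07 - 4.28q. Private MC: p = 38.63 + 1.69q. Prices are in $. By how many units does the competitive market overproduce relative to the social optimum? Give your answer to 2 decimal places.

4.40 units

Market equilibrium (private): 38.63 + 1.69q = 144.07 - 4.28q → q_m = 17.6616.
Social marginal cost = private MC + MEC = 55.10 + 2.43q.
Set SMC = demand: 55.10 + 2.43q = 144.07 - 4.28q → q* = 13.2593.
Gap = |17.6616 − 13.2593| = 4.4023.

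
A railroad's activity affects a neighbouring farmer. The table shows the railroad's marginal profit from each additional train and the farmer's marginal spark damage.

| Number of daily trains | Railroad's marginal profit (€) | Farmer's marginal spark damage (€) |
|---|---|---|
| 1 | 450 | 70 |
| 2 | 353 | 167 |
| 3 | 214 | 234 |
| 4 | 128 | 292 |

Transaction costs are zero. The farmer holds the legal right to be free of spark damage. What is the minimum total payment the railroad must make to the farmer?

€237

Efficient level: marginal profit ≥ marginal spark damage through level 2, so k* = 2.
With the farmer holding the right, the railroad must at least compensate total damage at k*: 70 + 167 = 237.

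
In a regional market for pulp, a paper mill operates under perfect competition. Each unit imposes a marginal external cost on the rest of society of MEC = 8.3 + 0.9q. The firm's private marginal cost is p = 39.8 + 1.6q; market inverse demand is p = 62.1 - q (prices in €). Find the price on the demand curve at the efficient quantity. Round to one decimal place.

P = €58.1

Social marginal cost = private MC + MEC = 48.1 + 2.5q.
Set SMC = demand: 48.1 + 2.5q = 62.1 - q → q* = 4.0000.
Consumer price on the demand curve at q*: 62.1 − 1.0×4.0000 = 58.1000.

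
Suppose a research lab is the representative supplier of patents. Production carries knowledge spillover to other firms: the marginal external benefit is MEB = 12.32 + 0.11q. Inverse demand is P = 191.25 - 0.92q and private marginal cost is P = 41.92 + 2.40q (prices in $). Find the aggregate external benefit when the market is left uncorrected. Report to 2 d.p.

$665.41

Market equilibrium (private): 41.92 + 2.40q = 191.25 - 0.92q → q_m = 44.9789.
Total external benefit = ∫₀^{q_m} (12.32 + 0.11q) dq = 12.32×44.9789 + ½×0.11×44.9789² = 665.4106.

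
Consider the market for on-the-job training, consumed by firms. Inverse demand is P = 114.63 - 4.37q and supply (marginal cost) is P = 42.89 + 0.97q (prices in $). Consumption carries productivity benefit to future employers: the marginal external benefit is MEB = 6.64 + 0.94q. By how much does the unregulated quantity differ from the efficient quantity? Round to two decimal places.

4.38 units

Market equilibrium (private): 42.89 + 0.97q = 114.63 - 4.37q → q_m = 13.4345.
Social marginal benefit = demand + MEB = 121.27 - 3.43q.
Set SMB = MC: 121.27 - 3.43q = 42.89 + 0.97q → q* = 17.8136.
Gap = |13.4345 − 17.8136| = 4.3791.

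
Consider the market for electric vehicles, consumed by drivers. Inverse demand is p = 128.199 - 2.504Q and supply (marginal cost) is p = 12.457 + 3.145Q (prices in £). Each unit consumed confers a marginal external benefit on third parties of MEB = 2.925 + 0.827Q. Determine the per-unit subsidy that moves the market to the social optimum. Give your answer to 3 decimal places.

subsidy = £23.277 per unit

Social marginal benefit = demand + MEB = 131.124 - 1.677Q.
Set SMB = MC: 131.124 - 1.677Q = 12.457 + 3.145Q → Q* = 24.6095.
The Pigouvian subsidy equals MEB at Q*: 2.925 + 0.827×24.6095 = 23.2771.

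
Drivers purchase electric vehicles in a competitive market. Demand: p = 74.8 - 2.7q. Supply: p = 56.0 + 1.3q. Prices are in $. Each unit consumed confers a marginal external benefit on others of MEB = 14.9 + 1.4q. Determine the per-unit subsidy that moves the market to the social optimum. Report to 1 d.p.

subsidy = $33.0 per unit

Social marginal benefit = demand + MEB = 89.7 - 1.3q.
Set SMB = MC: 89.7 - 1.3q = 56.0 + 1.3q → q* = 12.9615.
The Pigouvian subsidy equals MEB at q*: 14.9 + 1.4×12.9615 = 33.0461.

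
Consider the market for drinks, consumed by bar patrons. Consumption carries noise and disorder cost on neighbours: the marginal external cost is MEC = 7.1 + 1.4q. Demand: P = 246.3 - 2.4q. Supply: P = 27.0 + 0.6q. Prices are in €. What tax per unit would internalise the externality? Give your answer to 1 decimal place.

tax = €74.6 per unit

Social marginal benefit = demand − MEC = 239.2 - 3.8q.
Set SMB = MC: 239.2 - 3.8q = 27.0 + 0.6q → q* = 48.2273.
The Pigouvian tax equals MEC at q*: 7.1 + 1.4×48.2273 = 74.6182.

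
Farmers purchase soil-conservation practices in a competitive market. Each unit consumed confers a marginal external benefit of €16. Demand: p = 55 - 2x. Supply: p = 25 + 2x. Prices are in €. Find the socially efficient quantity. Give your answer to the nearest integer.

Social marginal benefit = demand + MEB = 71 - 2x.
Set SMB = MC: 71 - 2x = 25 + 2x → x* = 11.5000.

x* = 12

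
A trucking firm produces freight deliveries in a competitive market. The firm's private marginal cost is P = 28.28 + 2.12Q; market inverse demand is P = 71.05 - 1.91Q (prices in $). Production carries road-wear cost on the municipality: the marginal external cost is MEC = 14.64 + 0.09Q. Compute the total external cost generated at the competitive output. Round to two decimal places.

$160.44

Market equilibrium (private): 28.28 + 2.12Q = 71.05 - 1.91Q → Q_m = 10.6129.
Total external cost = ∫₀^{Q_m} (14.64 + 0.09Q) dQ = 14.64×10.6129 + ½×0.09×10.6129² = 160.4414.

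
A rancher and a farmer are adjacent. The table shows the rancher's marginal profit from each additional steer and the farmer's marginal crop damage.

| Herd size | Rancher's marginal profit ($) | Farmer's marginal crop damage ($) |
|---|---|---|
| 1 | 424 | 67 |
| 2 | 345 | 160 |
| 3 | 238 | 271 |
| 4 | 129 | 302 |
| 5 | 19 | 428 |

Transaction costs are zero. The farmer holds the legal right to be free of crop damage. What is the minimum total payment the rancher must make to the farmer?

Efficient level: marginal profit ≥ marginal crop damage through level 2, so k* = 2.
With the farmer holding the right, the rancher must at least compensate total damage at k*: 67 + 160 = 227.

$227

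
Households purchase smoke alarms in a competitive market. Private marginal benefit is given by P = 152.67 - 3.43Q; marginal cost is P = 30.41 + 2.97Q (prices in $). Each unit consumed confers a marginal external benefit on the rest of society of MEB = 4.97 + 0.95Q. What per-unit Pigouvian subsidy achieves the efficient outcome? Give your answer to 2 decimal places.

Social marginal benefit = demand + MEB = 157.64 - 2.48Q.
Set SMB = MC: 157.64 - 2.48Q = 30.41 + 2.97Q → Q* = 23.3450.
The Pigouvian subsidy equals MEB at Q*: 4.97 + 0.95×23.3450 = 27.1478.

subsidy = $27.15 per unit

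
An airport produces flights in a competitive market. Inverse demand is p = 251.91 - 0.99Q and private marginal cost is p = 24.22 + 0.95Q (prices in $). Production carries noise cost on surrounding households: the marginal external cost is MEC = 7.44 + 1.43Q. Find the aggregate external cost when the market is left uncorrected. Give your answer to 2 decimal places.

$10722.17

Market equilibrium (private): 24.22 + 0.95Q = 251.91 - 0.99Q → Q_m = 117.3660.
Total external cost = ∫₀^{Q_m} (7.44 + 1.43Q) dQ = 7.44×117.3660 + ½×1.43×117.3660² = 10722.1693.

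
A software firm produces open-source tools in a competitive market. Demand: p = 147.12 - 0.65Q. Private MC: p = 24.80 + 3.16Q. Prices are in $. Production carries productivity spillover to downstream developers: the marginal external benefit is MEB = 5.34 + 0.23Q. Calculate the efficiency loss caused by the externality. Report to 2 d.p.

Market equilibrium (private): 24.80 + 3.16Q = 147.12 - 0.65Q → Q_m = 32.1050.
Social marginal cost = private MC − MEB = 19.46 + 2.93Q.
Set SMC = demand: 19.46 + 2.93Q = 147.12 - 0.65Q → Q* = 35.6592.
The welfare-loss triangle has base |Q_m − Q*| and height MEB(Q_m) (the vertical gap between SMC and demand is zero at Q* and MEB at Q_m).
DWL = ½ × 3.5542 × 12.7241 = 22.6120.

DWL = $22.61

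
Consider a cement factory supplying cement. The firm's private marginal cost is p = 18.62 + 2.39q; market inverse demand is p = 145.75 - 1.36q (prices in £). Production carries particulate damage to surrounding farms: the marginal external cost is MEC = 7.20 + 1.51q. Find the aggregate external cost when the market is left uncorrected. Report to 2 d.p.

Market equilibrium (private): 18.62 + 2.39q = 145.75 - 1.36q → q_m = 33.9013.
Total external cost = ∫₀^{q_m} (7.20 + 1.51q) dq = 7.20×33.9013 + ½×1.51×33.9013² = 1111.8095.

£1111.81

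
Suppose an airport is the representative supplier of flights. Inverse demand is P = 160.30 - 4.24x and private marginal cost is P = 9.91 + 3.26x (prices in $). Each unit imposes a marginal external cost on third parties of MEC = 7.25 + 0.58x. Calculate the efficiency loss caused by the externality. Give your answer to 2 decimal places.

Market equilibrium (private): 9.91 + 3.26x = 160.30 - 4.24x → x_m = 20.0520.
Social marginal cost = private MC + MEC = 17.16 + 3.84x.
Set SMC = demand: 17.16 + 3.84x = 160.30 - 4.24x → x* = 17.7153.
Between x* and x_m the wedge SMC − demand runs linearly from 0 to MEC(x_m), so the loss is a triangle.
DWL = ½ × 2.3367 × 18.8802 = 22.0587.

DWL = $22.06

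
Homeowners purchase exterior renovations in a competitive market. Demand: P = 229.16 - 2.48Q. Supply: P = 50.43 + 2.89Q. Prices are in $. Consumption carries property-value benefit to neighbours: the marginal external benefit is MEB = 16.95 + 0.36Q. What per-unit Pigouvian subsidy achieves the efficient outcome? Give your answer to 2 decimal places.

subsidy = $31.01 per unit

Social marginal benefit = demand + MEB = 246.11 - 2.12Q.
Set SMB = MC: 246.11 - 2.12Q = 50.43 + 2.89Q → Q* = 39.0579.
The Pigouvian subsidy equals MEB at Q*: 16.95 + 0.36×39.0579 = 31.0108.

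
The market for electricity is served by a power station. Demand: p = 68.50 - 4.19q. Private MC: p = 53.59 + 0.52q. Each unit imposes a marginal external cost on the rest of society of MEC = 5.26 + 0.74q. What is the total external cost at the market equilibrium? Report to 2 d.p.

Market equilibrium (private): 53.59 + 0.52q = 68.50 - 4.19q → q_m = 3.1656.
Total external cost = ∫₀^{q_m} (5.26 + 0.74q) dq = 5.26×3.1656 + ½×0.74×3.1656² = 20.3588.

20.36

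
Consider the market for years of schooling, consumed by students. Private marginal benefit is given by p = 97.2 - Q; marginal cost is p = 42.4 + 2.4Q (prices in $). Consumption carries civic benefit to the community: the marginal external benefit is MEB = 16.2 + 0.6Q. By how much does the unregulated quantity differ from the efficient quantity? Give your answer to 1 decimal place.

9.2 units

Market equilibrium (private): 42.4 + 2.4Q = 97.2 - Q → Q_m = 16.1176.
Social marginal benefit = demand + MEB = 113.4 - 0.4Q.
Set SMB = MC: 113.4 - 0.4Q = 42.4 + 2.4Q → Q* = 25.3571.
Gap = |16.1176 − 25.3571| = 9.2395.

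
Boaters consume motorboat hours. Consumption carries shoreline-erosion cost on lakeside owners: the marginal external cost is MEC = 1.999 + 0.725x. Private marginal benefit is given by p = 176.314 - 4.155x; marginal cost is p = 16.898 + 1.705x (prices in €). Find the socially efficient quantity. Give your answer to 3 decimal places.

x* = 23.905

Social marginal benefit = demand − MEC = 174.315 - 4.880x.
Set SMB = MC: 174.315 - 4.880x = 16.898 + 1.705x → x* = 23.9054.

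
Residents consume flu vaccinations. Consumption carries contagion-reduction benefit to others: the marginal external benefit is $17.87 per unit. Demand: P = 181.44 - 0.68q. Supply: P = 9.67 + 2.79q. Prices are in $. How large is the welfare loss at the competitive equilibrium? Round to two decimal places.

Market equilibrium (private): 9.67 + 2.79q = 181.44 - 0.68q → q_m = 49.5014.
Social marginal benefit = demand + MEB = 199.31 - 0.68q.
Set SMB = MC: 199.31 - 0.68q = 9.67 + 2.79q → q* = 54.6513.
The loss is the area between SMB and MC from q* to q_m; with linear curves that's a triangle of height MEB(q_m).
DWL = ½ × 5.1499 × 17.8700 = 46.0144.

DWL = $46.01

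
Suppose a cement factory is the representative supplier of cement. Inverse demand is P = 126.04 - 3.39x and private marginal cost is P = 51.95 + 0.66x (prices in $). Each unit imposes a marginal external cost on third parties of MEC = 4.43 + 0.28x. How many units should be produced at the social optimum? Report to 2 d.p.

x* = 16.09

Social marginal cost = private MC + MEC = 56.38 + 0.94x.
Set SMC = demand: 56.38 + 0.94x = 126.04 - 3.39x → x* = 16.0878.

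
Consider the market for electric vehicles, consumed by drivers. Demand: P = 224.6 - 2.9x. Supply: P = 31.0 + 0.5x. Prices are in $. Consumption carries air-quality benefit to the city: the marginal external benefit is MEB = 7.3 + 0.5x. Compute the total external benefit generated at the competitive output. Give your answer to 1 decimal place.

$1226.2

Market equilibrium (private): 31.0 + 0.5x = 224.6 - 2.9x → x_m = 56.9412.
Total external benefit = ∫₀^{x_m} (7.3 + 0.5x) dx = 7.3×56.9412 + ½×0.5×56.9412² = 1226.2458.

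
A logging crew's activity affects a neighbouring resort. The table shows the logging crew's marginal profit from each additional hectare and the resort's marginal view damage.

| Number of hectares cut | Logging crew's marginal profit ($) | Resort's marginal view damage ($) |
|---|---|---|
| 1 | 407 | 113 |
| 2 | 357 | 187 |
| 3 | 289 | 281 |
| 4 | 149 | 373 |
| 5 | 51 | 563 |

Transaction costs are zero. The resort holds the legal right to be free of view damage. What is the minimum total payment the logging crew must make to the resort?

$581

Efficient level: marginal profit ≥ marginal view damage through level 3, so k* = 3.
With the resort holding the right, the logging crew must at least compensate total damage at k*: 113 + 187 + 281 = 581.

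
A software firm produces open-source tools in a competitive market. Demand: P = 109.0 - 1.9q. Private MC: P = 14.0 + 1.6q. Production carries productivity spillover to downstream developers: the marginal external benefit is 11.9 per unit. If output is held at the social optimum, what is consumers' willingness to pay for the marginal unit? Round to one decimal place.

Social marginal cost = private MC − MEB = 2.1 + 1.6q.
Set SMC = demand: 2.1 + 1.6q = 109.0 - 1.9q → q* = 30.5429.
Consumer price on the demand curve at q*: 109.0 − 1.9×30.5429 = 50.9685.

P = 51.0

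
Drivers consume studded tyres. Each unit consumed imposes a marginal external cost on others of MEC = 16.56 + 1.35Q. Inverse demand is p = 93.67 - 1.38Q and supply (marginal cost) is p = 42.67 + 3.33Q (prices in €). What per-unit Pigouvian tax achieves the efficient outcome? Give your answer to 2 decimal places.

Social marginal benefit = demand − MEC = 77.11 - 2.73Q.
Set SMB = MC: 77.11 - 2.73Q = 42.67 + 3.33Q → Q* = 5.6832.
The Pigouvian tax equals MEC at Q*: 16.56 + 1.35×5.6832 = 24.2323.

tax = €24.23 per unit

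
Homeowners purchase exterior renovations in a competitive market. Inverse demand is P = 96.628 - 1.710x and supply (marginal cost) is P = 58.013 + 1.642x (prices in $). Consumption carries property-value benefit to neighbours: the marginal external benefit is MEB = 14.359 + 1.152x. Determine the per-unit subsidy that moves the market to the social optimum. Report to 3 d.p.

subsidy = $42.098 per unit

Social marginal benefit = demand + MEB = 110.987 - 0.558x.
Set SMB = MC: 110.987 - 0.558x = 58.013 + 1.642x → x* = 24.0791.
The Pigouvian subsidy equals MEB at x*: 14.359 + 1.152×24.0791 = 42.0981.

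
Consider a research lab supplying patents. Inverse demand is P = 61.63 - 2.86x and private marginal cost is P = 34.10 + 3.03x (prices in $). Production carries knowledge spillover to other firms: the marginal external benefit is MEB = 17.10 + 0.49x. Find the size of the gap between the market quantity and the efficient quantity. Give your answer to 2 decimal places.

Market equilibrium (private): 34.10 + 3.03x = 61.63 - 2.86x → x_m = 4.6740.
Social marginal cost = private MC − MEB = 17.00 + 2.54x.
Set SMC = demand: 17.00 + 2.54x = 61.63 - 2.86x → x* = 8.2648.
Gap = |4.6740 − 8.2648| = 3.5908.

3.59 units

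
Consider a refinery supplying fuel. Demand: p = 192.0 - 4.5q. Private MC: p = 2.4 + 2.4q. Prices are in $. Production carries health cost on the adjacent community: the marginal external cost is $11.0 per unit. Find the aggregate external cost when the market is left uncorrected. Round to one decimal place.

$302.3

Market equilibrium (private): 2.4 + 2.4q = 192.0 - 4.5q → q_m = 27.4783.
Total external cost = MEC × q_m = 11.0 × 27.4783 = 302.2613.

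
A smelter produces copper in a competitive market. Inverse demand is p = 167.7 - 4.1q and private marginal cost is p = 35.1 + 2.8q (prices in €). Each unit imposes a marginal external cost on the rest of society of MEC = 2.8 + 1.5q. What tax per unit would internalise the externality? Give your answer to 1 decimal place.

Social marginal cost = private MC + MEC = 37.9 + 4.3q.
Set SMC = demand: 37.9 + 4.3q = 167.7 - 4.1q → q* = 15.4524.
The Pigouvian tax equals MEC at q*: 2.8 + 1.5×15.4524 = 25.9786.

tax = €26.0 per unit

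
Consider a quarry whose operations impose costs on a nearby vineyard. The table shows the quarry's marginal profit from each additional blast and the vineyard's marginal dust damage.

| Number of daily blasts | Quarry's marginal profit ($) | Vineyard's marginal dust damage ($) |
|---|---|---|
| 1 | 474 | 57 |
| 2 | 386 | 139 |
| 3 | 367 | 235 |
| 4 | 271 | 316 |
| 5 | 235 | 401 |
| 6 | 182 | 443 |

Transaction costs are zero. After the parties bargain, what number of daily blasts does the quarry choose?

Bargaining reaches the level where marginal profit last exceeds marginal dust damage.
That holds through level 3 (367 ≥ 235) but not at 4 (271 < 316).

3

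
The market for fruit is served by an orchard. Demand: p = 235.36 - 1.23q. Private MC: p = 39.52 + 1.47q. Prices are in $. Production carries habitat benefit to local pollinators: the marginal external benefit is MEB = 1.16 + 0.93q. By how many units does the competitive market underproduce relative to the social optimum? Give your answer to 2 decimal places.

38.77 units

Market equilibrium (private): 39.52 + 1.47q = 235.36 - 1.23q → q_m = 72.5333.
Social marginal cost = private MC − MEB = 38.36 + 0.54q.
Set SMC = demand: 38.36 + 0.54q = 235.36 - 1.23q → q* = 111.2994.
Gap = |72.5333 − 111.2994| = 38.7661.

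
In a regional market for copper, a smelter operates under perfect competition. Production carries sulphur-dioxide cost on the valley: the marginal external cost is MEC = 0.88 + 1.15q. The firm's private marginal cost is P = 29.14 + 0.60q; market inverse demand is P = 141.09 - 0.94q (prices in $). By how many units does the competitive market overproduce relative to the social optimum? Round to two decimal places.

31.40 units

Market equilibrium (private): 29.14 + 0.60q = 141.09 - 0.94q → q_m = 72.6948.
Social marginal cost = private MC + MEC = 30.02 + 1.75q.
Set SMC = demand: 30.02 + 1.75q = 141.09 - 0.94q → q* = 41.2900.
Gap = |72.6948 − 41.2900| = 31.4048.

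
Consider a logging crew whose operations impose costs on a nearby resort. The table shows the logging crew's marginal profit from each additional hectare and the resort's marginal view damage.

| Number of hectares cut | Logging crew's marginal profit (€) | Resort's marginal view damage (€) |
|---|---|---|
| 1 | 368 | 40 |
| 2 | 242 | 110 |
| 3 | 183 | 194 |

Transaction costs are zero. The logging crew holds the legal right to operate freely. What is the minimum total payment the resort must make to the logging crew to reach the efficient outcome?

Left alone the logging crew would choose level 3 (marginal profit stays positive).
Efficient level: k* = 2 (marginal profit ≥ marginal view damage through 2).
The resort must at least cover the logging crew's forgone profit from cutting 3→2: 183 = 183.

€183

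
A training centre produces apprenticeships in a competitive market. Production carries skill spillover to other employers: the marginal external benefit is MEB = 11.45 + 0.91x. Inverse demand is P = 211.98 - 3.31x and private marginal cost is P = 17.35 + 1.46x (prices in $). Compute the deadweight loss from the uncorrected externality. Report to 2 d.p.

Market equilibrium (private): 17.35 + 1.46x = 211.98 - 3.31x → x_m = 40.8029.
Social marginal cost = private MC − MEB = 5.90 + 0.55x.
Set SMC = demand: 5.90 + 0.55x = 211.98 - 3.31x → x* = 53.3886.
The loss is the area between SMC and demand from x* to x_m; with linear curves that's a triangle of height MEB(x_m).
DWL = ½ × 12.5857 × 48.5807 = 305.7111.

DWL = $305.71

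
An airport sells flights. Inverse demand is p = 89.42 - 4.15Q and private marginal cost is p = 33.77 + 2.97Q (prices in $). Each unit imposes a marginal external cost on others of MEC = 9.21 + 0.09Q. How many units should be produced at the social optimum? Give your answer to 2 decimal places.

Social marginal cost = private MC + MEC = 42.98 + 3.06Q.
Set SMC = demand: 42.98 + 3.06Q = 89.42 - 4.15Q → Q* = 6.4411.

Q* = 6.44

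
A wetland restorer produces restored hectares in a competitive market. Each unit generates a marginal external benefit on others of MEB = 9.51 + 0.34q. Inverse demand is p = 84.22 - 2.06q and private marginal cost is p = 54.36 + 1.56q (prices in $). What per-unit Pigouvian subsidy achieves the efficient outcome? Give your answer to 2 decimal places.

subsidy = $13.59 per unit

Social marginal cost = private MC − MEB = 44.85 + 1.22q.
Set SMC = demand: 44.85 + 1.22q = 84.22 - 2.06q → q* = 12.0030.
The Pigouvian subsidy equals MEB at q*: 9.51 + 0.34×12.0030 = 13.5910.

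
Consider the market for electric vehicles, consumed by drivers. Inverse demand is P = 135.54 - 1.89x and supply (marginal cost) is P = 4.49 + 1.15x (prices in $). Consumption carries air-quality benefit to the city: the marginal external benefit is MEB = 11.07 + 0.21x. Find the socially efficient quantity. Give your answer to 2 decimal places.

Social marginal benefit = demand + MEB = 146.61 - 1.68x.
Set SMB = MC: 146.61 - 1.68x = 4.49 + 1.15x → x* = 50.2191.

x* = 50.22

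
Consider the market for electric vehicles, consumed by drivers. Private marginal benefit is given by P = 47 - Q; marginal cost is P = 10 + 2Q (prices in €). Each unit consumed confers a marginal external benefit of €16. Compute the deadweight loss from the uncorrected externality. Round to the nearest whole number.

DWL = €43

Market equilibrium (private): 10 + 2Q = 47 - Q → Q_m = 12.3333.
Social marginal benefit = demand + MEB = 63 - Q.
Set SMB = MC: 63 - Q = 10 + 2Q → Q* = 17.6667.
Between Q* and Q_m the wedge SMB − MC runs linearly from 0 to MEB(Q_m), so the loss is a triangle.
DWL = ½ × 5.3334 × 16.0000 = 42.6672.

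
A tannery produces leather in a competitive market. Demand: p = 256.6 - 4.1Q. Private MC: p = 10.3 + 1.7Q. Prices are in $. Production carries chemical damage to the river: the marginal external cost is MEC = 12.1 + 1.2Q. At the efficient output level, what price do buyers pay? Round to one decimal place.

Social marginal cost = private MC + MEC = 22.4 + 2.9Q.
Set SMC = demand: 22.4 + 2.9Q = 256.6 - 4.1Q → Q* = 33.4571.
Consumer price on the demand curve at Q*: 256.6 − 4.1×33.4571 = 119.4259.

P = $119.4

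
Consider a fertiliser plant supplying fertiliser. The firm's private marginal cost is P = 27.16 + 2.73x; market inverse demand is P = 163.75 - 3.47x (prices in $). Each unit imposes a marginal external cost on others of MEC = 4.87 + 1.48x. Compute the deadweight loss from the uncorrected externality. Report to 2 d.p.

DWL = $91.43

Market equilibrium (private): 27.16 + 2.73x = 163.75 - 3.47x → x_m = 22.0306.
Social marginal cost = private MC + MEC = 32.03 + 4.21x.
Set SMC = demand: 32.03 + 4.21x = 163.75 - 3.47x → x* = 17.1510.
The welfare-loss triangle has base |x_m − x*| and height MEC(x_m) (the vertical gap between SMC and demand is zero at x* and MEC at x_m).
DWL = ½ × 4.8796 × 37.4754 = 91.4325.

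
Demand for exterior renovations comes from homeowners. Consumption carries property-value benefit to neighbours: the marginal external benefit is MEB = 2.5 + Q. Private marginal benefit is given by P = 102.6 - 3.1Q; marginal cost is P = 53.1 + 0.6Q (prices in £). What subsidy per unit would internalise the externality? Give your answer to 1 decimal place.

subsidy = £21.8 per unit

Social marginal benefit = demand + MEB = 105.1 - 2.1Q.
Set SMB = MC: 105.1 - 2.1Q = 53.1 + 0.6Q → Q* = 19.2593.
The Pigouvian subsidy equals MEB at Q*: 2.5 + 1.0×19.2593 = 21.7593.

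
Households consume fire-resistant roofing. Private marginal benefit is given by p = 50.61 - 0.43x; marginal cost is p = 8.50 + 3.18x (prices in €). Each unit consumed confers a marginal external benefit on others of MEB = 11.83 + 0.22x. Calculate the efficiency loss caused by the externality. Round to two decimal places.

DWL = €30.57

Market equilibrium (private): 8.50 + 3.18x = 50.61 - 0.43x → x_m = 11.6648.
Social marginal benefit = demand + MEB = 62.44 - 0.21x.
Set SMB = MC: 62.44 - 0.21x = 8.50 + 3.18x → x* = 15.9115.
Height of the DWL triangle at x_m is SMB(x_m) − MC(x_m) = MEB(x_m) = 14.3963.
DWL = ½ × 4.2467 × 14.3963 = 30.5684.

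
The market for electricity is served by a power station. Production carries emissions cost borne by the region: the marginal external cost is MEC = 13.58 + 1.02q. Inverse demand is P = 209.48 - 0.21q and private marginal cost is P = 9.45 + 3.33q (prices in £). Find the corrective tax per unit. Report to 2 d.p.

Social marginal cost = private MC + MEC = 23.03 + 4.35q.
Set SMC = demand: 23.03 + 4.35q = 209.48 - 0.21q → q* = 40.8882.
The Pigouvian tax equals MEC at q*: 13.58 + 1.02×40.8882 = 55.2860.

tax = £55.29 per unit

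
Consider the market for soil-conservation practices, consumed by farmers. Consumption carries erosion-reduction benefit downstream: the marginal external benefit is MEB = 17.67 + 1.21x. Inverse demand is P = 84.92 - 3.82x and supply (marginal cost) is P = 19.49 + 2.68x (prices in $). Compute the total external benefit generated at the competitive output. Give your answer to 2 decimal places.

$239.17

Market equilibrium (private): 19.49 + 2.68x = 84.92 - 3.82x → x_m = 10.0662.
Total external benefit = ∫₀^{x_m} (17.67 + 1.21x) dx = 17.67×10.0662 + ½×1.21×10.0662² = 239.1734.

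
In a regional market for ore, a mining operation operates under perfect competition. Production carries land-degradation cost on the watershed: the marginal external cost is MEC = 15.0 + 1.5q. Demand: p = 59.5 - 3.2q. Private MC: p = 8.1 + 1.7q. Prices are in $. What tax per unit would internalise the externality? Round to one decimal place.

Social marginal cost = private MC + MEC = 23.1 + 3.2q.
Set SMC = demand: 23.1 + 3.2q = 59.5 - 3.2q → q* = 5.6875.
The Pigouvian tax equals MEC at q*: 15.0 + 1.5×5.6875 = 23.5313.

tax = $23.5 per unit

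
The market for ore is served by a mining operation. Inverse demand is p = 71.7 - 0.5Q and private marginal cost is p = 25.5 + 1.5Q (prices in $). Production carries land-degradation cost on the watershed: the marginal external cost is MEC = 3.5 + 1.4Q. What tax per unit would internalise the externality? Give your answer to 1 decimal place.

tax = $21.1 per unit

Social marginal cost = private MC + MEC = 29.0 + 2.9Q.
Set SMC = demand: 29.0 + 2.9Q = 71.7 - 0.5Q → Q* = 12.5588.
The Pigouvian tax equals MEC at Q*: 3.5 + 1.4×12.5588 = 21.0823.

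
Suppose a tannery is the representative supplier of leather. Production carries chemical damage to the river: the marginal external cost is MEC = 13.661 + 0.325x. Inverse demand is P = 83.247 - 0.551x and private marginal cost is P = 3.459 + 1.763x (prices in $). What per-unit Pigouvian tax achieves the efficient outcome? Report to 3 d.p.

Social marginal cost = private MC + MEC = 17.120 + 2.088x.
Set SMC = demand: 17.120 + 2.088x = 83.247 - 0.551x → x* = 25.0576.
The Pigouvian tax equals MEC at x*: 13.661 + 0.325×25.0576 = 21.8047.

tax = $21.805 per unit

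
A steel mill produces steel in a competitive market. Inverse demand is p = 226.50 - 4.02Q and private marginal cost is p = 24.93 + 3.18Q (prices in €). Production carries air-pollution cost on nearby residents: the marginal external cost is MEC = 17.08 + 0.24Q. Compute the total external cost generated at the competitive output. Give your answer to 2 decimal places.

Market equilibrium (private): 24.93 + 3.18Q = 226.50 - 4.02Q → Q_m = 27.9958.
Total external cost = ∫₀^{Q_m} (17.08 + 0.24Q) dQ = 17.08×27.9958 + ½×0.24×27.9958² = 572.2200.

€572.22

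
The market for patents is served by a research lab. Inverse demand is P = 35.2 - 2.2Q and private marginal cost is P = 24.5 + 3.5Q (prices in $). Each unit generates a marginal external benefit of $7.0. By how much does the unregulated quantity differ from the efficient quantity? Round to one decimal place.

Market equilibrium (private): 24.5 + 3.5Q = 35.2 - 2.2Q → Q_m = 1.8772.
Social marginal cost = private MC − MEB = 17.5 + 3.5Q.
Set SMC = demand: 17.5 + 3.5Q = 35.2 - 2.2Q → Q* = 3.1053.
Gap = |1.8772 − 3.1053| = 1.2281.

1.2 units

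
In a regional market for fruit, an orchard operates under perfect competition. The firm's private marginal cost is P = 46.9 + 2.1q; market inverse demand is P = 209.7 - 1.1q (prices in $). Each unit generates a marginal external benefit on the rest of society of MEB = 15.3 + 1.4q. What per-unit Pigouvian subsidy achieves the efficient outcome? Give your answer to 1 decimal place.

subsidy = $153.8 per unit

Social marginal cost = private MC − MEB = 31.6 + 0.7q.
Set SMC = demand: 31.6 + 0.7q = 209.7 - 1.1q → q* = 98.9444.
The Pigouvian subsidy equals MEB at q*: 15.3 + 1.4×98.9444 = 153.8222.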